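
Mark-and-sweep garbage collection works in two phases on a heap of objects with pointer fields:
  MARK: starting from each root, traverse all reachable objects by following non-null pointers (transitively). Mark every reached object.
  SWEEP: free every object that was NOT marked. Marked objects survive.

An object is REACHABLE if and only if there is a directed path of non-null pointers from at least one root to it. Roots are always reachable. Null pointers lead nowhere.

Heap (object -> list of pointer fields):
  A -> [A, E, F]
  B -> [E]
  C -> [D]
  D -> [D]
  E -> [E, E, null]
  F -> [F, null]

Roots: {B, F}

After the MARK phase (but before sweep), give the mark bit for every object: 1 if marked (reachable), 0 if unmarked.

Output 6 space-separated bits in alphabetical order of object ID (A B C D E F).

Roots: B F
Mark B: refs=E, marked=B
Mark F: refs=F null, marked=B F
Mark E: refs=E E null, marked=B E F
Unmarked (collected): A C D

Answer: 0 1 0 0 1 1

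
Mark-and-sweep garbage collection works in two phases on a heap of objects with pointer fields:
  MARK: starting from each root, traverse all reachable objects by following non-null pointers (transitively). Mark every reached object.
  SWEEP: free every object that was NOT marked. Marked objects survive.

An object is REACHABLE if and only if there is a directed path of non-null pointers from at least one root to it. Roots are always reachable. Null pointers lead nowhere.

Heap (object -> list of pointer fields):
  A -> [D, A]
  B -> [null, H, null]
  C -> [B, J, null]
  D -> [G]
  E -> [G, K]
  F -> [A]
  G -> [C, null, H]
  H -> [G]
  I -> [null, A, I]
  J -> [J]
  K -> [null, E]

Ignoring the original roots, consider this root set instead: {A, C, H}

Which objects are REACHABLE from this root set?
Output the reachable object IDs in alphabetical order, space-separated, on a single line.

Roots: A C H
Mark A: refs=D A, marked=A
Mark C: refs=B J null, marked=A C
Mark H: refs=G, marked=A C H
Mark D: refs=G, marked=A C D H
Mark B: refs=null H null, marked=A B C D H
Mark J: refs=J, marked=A B C D H J
Mark G: refs=C null H, marked=A B C D G H J
Unmarked (collected): E F I K

Answer: A B C D G H J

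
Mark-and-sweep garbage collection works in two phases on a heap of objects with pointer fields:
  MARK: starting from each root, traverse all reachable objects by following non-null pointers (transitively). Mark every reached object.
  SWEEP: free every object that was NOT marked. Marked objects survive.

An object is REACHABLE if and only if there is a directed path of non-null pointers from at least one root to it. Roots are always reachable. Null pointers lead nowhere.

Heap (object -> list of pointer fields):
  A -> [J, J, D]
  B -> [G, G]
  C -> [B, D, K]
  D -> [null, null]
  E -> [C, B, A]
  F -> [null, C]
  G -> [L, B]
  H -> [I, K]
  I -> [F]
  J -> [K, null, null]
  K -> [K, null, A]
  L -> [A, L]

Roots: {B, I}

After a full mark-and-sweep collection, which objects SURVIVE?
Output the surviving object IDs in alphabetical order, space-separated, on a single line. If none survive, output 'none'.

Roots: B I
Mark B: refs=G G, marked=B
Mark I: refs=F, marked=B I
Mark G: refs=L B, marked=B G I
Mark F: refs=null C, marked=B F G I
Mark L: refs=A L, marked=B F G I L
Mark C: refs=B D K, marked=B C F G I L
Mark A: refs=J J D, marked=A B C F G I L
Mark D: refs=null null, marked=A B C D F G I L
Mark K: refs=K null A, marked=A B C D F G I K L
Mark J: refs=K null null, marked=A B C D F G I J K L
Unmarked (collected): E H

Answer: A B C D F G I J K L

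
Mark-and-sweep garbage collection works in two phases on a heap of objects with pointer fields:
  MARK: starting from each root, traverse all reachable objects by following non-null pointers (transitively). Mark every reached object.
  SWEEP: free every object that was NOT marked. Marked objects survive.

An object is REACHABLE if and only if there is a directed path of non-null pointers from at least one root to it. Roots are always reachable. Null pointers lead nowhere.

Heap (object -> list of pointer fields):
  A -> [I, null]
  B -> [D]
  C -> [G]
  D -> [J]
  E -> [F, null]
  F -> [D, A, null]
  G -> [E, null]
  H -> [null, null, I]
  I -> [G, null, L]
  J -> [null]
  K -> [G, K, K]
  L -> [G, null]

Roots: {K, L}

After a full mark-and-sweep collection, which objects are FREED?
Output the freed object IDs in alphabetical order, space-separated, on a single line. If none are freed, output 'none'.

Roots: K L
Mark K: refs=G K K, marked=K
Mark L: refs=G null, marked=K L
Mark G: refs=E null, marked=G K L
Mark E: refs=F null, marked=E G K L
Mark F: refs=D A null, marked=E F G K L
Mark D: refs=J, marked=D E F G K L
Mark A: refs=I null, marked=A D E F G K L
Mark J: refs=null, marked=A D E F G J K L
Mark I: refs=G null L, marked=A D E F G I J K L
Unmarked (collected): B C H

Answer: B C H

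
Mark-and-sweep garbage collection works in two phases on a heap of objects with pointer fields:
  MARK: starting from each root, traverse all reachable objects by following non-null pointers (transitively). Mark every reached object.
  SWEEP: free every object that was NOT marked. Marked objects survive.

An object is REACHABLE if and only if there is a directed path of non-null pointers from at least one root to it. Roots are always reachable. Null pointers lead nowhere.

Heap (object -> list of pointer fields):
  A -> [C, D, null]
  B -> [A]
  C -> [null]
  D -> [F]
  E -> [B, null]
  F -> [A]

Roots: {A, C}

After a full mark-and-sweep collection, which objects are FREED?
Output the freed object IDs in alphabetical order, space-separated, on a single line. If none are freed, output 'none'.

Answer: B E

Derivation:
Roots: A C
Mark A: refs=C D null, marked=A
Mark C: refs=null, marked=A C
Mark D: refs=F, marked=A C D
Mark F: refs=A, marked=A C D F
Unmarked (collected): B E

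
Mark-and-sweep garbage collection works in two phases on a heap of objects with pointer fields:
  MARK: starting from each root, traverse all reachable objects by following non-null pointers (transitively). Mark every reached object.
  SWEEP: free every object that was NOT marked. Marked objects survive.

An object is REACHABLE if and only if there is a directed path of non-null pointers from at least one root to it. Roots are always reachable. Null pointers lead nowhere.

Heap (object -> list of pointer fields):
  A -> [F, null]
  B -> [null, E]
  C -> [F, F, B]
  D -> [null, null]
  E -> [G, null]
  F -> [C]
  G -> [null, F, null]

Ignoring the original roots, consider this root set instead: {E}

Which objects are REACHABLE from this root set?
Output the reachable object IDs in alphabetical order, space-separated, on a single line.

Roots: E
Mark E: refs=G null, marked=E
Mark G: refs=null F null, marked=E G
Mark F: refs=C, marked=E F G
Mark C: refs=F F B, marked=C E F G
Mark B: refs=null E, marked=B C E F G
Unmarked (collected): A D

Answer: B C E F G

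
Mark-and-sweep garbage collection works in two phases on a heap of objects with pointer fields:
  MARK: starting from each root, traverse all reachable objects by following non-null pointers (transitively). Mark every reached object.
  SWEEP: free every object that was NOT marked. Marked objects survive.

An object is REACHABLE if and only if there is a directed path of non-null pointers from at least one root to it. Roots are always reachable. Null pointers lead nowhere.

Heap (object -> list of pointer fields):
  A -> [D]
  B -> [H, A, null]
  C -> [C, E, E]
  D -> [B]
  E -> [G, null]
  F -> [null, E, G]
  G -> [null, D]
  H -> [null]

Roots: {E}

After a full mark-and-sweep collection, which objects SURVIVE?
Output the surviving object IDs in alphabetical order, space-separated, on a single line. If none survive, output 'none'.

Roots: E
Mark E: refs=G null, marked=E
Mark G: refs=null D, marked=E G
Mark D: refs=B, marked=D E G
Mark B: refs=H A null, marked=B D E G
Mark H: refs=null, marked=B D E G H
Mark A: refs=D, marked=A B D E G H
Unmarked (collected): C F

Answer: A B D E G H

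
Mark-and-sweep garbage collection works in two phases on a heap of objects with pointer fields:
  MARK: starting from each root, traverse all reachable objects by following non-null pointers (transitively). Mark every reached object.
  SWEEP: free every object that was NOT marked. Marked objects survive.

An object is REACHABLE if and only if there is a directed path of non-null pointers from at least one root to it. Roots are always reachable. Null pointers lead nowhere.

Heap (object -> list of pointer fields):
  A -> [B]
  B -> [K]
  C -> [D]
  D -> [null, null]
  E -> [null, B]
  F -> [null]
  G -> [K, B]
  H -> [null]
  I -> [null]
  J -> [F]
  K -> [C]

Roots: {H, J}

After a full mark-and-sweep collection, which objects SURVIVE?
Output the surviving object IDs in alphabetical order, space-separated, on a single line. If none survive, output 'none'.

Answer: F H J

Derivation:
Roots: H J
Mark H: refs=null, marked=H
Mark J: refs=F, marked=H J
Mark F: refs=null, marked=F H J
Unmarked (collected): A B C D E G I K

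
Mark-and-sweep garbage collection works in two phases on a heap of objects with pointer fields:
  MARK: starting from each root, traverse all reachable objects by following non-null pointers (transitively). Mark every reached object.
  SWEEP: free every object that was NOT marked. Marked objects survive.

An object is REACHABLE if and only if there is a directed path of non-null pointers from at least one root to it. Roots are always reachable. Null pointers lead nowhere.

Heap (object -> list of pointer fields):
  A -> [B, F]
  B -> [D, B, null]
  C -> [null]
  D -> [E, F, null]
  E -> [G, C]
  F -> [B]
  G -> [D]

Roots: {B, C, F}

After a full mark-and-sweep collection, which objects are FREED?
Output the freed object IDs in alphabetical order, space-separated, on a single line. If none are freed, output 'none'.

Roots: B C F
Mark B: refs=D B null, marked=B
Mark C: refs=null, marked=B C
Mark F: refs=B, marked=B C F
Mark D: refs=E F null, marked=B C D F
Mark E: refs=G C, marked=B C D E F
Mark G: refs=D, marked=B C D E F G
Unmarked (collected): A

Answer: A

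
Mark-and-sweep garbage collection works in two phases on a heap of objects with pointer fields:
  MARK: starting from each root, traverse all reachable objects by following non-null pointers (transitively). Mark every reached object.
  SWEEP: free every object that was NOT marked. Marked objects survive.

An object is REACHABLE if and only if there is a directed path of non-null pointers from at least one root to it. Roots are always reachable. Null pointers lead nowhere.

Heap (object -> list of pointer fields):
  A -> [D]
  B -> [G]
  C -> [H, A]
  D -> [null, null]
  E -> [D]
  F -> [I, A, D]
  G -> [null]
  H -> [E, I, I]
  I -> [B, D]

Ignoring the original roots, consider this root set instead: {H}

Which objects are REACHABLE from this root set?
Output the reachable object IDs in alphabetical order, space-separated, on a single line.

Roots: H
Mark H: refs=E I I, marked=H
Mark E: refs=D, marked=E H
Mark I: refs=B D, marked=E H I
Mark D: refs=null null, marked=D E H I
Mark B: refs=G, marked=B D E H I
Mark G: refs=null, marked=B D E G H I
Unmarked (collected): A C F

Answer: B D E G H I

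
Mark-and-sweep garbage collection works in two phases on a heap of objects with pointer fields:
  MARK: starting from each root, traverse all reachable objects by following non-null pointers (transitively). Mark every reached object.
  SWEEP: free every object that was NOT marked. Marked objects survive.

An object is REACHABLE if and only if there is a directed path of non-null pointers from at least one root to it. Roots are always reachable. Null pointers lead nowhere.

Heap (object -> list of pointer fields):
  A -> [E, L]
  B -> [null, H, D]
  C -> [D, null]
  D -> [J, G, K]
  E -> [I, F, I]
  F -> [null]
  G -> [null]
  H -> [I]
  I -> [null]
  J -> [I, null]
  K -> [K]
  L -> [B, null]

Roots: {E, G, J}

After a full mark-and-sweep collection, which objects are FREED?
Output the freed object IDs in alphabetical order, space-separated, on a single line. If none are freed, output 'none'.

Roots: E G J
Mark E: refs=I F I, marked=E
Mark G: refs=null, marked=E G
Mark J: refs=I null, marked=E G J
Mark I: refs=null, marked=E G I J
Mark F: refs=null, marked=E F G I J
Unmarked (collected): A B C D H K L

Answer: A B C D H K L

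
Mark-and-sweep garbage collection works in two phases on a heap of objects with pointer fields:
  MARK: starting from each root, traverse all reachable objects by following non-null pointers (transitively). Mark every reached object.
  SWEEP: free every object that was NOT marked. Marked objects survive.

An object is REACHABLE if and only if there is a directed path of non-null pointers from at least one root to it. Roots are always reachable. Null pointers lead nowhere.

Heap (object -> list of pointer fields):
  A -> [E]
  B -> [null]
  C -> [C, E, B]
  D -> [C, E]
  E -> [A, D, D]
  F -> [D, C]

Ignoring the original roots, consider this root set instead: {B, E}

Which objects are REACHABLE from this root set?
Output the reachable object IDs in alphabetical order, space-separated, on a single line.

Roots: B E
Mark B: refs=null, marked=B
Mark E: refs=A D D, marked=B E
Mark A: refs=E, marked=A B E
Mark D: refs=C E, marked=A B D E
Mark C: refs=C E B, marked=A B C D E
Unmarked (collected): F

Answer: A B C D E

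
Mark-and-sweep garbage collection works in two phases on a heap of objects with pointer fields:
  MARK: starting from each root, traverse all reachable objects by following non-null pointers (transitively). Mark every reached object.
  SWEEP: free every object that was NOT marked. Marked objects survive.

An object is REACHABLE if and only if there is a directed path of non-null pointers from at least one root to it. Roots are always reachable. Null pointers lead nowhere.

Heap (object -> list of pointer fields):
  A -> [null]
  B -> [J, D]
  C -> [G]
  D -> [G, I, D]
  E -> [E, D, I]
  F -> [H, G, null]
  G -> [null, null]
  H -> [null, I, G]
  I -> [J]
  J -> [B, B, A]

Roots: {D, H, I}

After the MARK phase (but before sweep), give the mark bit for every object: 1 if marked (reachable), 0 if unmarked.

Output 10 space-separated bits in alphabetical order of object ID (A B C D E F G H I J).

Answer: 1 1 0 1 0 0 1 1 1 1

Derivation:
Roots: D H I
Mark D: refs=G I D, marked=D
Mark H: refs=null I G, marked=D H
Mark I: refs=J, marked=D H I
Mark G: refs=null null, marked=D G H I
Mark J: refs=B B A, marked=D G H I J
Mark B: refs=J D, marked=B D G H I J
Mark A: refs=null, marked=A B D G H I J
Unmarked (collected): C E F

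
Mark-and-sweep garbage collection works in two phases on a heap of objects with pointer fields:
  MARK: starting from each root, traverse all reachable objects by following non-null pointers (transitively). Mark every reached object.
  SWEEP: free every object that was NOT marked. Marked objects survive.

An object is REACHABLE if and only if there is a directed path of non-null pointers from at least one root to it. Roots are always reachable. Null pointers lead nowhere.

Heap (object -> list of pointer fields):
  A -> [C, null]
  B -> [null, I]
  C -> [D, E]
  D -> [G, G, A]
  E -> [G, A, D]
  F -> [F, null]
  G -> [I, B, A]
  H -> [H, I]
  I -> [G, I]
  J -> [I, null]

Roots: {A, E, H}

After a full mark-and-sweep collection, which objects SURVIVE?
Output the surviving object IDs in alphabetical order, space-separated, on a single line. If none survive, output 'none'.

Roots: A E H
Mark A: refs=C null, marked=A
Mark E: refs=G A D, marked=A E
Mark H: refs=H I, marked=A E H
Mark C: refs=D E, marked=A C E H
Mark G: refs=I B A, marked=A C E G H
Mark D: refs=G G A, marked=A C D E G H
Mark I: refs=G I, marked=A C D E G H I
Mark B: refs=null I, marked=A B C D E G H I
Unmarked (collected): F J

Answer: A B C D E G H I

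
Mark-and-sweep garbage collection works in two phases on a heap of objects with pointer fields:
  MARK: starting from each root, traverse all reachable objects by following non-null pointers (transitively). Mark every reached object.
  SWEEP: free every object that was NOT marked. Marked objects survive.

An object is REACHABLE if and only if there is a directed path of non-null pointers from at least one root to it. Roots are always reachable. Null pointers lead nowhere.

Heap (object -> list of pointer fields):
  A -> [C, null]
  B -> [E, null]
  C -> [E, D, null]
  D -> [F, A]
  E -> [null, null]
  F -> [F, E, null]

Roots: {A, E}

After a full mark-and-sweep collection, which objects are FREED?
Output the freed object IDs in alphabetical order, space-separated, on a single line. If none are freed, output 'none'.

Roots: A E
Mark A: refs=C null, marked=A
Mark E: refs=null null, marked=A E
Mark C: refs=E D null, marked=A C E
Mark D: refs=F A, marked=A C D E
Mark F: refs=F E null, marked=A C D E F
Unmarked (collected): B

Answer: B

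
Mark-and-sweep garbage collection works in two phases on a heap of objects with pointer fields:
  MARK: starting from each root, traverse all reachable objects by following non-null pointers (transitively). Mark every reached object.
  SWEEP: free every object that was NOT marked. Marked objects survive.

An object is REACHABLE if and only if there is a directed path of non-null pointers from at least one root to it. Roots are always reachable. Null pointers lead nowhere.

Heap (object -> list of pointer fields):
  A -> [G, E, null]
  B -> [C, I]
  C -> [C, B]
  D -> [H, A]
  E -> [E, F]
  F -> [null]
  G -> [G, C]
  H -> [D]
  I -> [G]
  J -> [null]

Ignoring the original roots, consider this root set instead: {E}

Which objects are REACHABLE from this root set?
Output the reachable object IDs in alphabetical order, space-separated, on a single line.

Roots: E
Mark E: refs=E F, marked=E
Mark F: refs=null, marked=E F
Unmarked (collected): A B C D G H I J

Answer: E F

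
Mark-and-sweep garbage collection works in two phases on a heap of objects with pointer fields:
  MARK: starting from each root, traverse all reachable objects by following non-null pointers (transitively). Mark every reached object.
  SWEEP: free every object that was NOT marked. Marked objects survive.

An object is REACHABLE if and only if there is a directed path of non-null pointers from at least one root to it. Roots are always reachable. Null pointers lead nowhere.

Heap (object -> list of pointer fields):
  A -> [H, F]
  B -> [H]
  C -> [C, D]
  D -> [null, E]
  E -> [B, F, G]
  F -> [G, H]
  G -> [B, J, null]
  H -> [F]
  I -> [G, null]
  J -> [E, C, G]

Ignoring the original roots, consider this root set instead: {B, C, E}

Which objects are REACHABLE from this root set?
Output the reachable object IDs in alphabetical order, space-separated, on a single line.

Roots: B C E
Mark B: refs=H, marked=B
Mark C: refs=C D, marked=B C
Mark E: refs=B F G, marked=B C E
Mark H: refs=F, marked=B C E H
Mark D: refs=null E, marked=B C D E H
Mark F: refs=G H, marked=B C D E F H
Mark G: refs=B J null, marked=B C D E F G H
Mark J: refs=E C G, marked=B C D E F G H J
Unmarked (collected): A I

Answer: B C D E F G H J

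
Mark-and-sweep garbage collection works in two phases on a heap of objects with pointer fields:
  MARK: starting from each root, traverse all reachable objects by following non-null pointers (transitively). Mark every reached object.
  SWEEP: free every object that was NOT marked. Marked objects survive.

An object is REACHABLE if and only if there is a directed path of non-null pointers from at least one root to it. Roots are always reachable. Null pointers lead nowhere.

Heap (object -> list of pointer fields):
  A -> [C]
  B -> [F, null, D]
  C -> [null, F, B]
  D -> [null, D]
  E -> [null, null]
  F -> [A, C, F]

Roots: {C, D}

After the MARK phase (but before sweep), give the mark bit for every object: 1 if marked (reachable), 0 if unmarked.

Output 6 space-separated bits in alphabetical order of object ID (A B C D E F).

Roots: C D
Mark C: refs=null F B, marked=C
Mark D: refs=null D, marked=C D
Mark F: refs=A C F, marked=C D F
Mark B: refs=F null D, marked=B C D F
Mark A: refs=C, marked=A B C D F
Unmarked (collected): E

Answer: 1 1 1 1 0 1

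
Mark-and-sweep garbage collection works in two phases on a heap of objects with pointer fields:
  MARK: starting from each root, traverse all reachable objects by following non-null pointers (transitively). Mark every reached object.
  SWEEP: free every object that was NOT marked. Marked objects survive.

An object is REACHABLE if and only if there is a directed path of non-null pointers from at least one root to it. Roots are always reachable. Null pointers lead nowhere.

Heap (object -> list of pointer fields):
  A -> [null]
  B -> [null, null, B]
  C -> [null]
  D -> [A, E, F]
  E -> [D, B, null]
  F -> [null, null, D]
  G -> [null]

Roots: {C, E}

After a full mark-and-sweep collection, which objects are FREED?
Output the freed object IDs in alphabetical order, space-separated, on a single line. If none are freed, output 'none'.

Answer: G

Derivation:
Roots: C E
Mark C: refs=null, marked=C
Mark E: refs=D B null, marked=C E
Mark D: refs=A E F, marked=C D E
Mark B: refs=null null B, marked=B C D E
Mark A: refs=null, marked=A B C D E
Mark F: refs=null null D, marked=A B C D E F
Unmarked (collected): G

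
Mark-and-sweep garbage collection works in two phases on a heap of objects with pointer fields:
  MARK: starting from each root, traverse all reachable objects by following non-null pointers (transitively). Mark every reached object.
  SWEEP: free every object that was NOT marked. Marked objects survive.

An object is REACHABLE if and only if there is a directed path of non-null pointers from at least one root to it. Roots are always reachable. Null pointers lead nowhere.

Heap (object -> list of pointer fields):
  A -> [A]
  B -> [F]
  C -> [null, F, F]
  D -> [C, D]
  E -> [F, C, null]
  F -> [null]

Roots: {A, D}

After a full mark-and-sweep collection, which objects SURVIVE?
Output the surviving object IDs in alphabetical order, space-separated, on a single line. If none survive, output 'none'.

Answer: A C D F

Derivation:
Roots: A D
Mark A: refs=A, marked=A
Mark D: refs=C D, marked=A D
Mark C: refs=null F F, marked=A C D
Mark F: refs=null, marked=A C D F
Unmarked (collected): B E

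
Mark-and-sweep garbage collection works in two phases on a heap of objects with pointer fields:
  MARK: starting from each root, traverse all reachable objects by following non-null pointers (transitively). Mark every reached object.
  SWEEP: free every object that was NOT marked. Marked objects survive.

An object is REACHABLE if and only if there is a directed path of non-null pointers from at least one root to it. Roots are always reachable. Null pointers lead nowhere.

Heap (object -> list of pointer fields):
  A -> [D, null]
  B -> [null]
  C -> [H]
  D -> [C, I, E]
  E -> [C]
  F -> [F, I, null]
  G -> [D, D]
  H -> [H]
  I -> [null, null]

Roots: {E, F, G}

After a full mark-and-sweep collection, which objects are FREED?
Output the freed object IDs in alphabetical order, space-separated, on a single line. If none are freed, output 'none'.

Roots: E F G
Mark E: refs=C, marked=E
Mark F: refs=F I null, marked=E F
Mark G: refs=D D, marked=E F G
Mark C: refs=H, marked=C E F G
Mark I: refs=null null, marked=C E F G I
Mark D: refs=C I E, marked=C D E F G I
Mark H: refs=H, marked=C D E F G H I
Unmarked (collected): A B

Answer: A B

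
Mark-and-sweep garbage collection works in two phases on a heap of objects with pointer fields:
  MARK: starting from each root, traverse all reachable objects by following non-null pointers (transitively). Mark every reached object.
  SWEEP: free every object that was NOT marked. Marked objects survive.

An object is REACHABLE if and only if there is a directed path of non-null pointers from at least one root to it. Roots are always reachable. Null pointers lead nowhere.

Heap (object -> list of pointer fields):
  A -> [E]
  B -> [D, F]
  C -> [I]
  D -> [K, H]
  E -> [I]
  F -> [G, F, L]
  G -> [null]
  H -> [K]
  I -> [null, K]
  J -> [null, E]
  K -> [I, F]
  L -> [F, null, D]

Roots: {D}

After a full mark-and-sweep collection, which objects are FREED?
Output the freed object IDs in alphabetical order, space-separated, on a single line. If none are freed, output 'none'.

Roots: D
Mark D: refs=K H, marked=D
Mark K: refs=I F, marked=D K
Mark H: refs=K, marked=D H K
Mark I: refs=null K, marked=D H I K
Mark F: refs=G F L, marked=D F H I K
Mark G: refs=null, marked=D F G H I K
Mark L: refs=F null D, marked=D F G H I K L
Unmarked (collected): A B C E J

Answer: A B C E J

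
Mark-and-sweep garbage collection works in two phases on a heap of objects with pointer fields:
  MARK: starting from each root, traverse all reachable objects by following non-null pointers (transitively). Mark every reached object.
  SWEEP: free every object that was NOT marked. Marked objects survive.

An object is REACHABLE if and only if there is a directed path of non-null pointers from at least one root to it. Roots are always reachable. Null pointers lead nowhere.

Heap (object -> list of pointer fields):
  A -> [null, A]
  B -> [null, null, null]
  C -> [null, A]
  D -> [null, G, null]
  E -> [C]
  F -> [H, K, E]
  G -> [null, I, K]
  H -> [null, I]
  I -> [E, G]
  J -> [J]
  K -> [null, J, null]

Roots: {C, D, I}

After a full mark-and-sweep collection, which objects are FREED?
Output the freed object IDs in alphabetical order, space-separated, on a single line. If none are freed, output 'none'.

Roots: C D I
Mark C: refs=null A, marked=C
Mark D: refs=null G null, marked=C D
Mark I: refs=E G, marked=C D I
Mark A: refs=null A, marked=A C D I
Mark G: refs=null I K, marked=A C D G I
Mark E: refs=C, marked=A C D E G I
Mark K: refs=null J null, marked=A C D E G I K
Mark J: refs=J, marked=A C D E G I J K
Unmarked (collected): B F H

Answer: B F H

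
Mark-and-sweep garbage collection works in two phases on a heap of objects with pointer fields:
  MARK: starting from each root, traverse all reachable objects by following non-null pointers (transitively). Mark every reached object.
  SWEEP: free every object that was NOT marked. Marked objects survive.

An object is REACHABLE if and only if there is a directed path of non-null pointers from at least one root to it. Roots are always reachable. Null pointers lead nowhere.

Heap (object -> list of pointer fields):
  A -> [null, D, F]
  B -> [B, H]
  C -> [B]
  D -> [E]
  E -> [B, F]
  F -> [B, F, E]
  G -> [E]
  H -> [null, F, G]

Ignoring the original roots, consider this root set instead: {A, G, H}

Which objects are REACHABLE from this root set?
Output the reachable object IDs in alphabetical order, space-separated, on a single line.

Answer: A B D E F G H

Derivation:
Roots: A G H
Mark A: refs=null D F, marked=A
Mark G: refs=E, marked=A G
Mark H: refs=null F G, marked=A G H
Mark D: refs=E, marked=A D G H
Mark F: refs=B F E, marked=A D F G H
Mark E: refs=B F, marked=A D E F G H
Mark B: refs=B H, marked=A B D E F G H
Unmarked (collected): C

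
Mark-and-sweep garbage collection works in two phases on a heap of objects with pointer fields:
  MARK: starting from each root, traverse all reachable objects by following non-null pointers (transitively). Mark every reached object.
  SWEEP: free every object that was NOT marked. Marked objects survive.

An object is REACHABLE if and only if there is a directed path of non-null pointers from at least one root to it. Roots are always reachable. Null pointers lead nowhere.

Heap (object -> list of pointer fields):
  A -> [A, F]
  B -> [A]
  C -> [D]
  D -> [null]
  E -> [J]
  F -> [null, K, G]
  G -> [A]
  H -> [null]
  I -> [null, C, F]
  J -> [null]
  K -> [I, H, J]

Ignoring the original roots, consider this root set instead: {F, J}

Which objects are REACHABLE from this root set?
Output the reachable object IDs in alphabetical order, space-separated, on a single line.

Answer: A C D F G H I J K

Derivation:
Roots: F J
Mark F: refs=null K G, marked=F
Mark J: refs=null, marked=F J
Mark K: refs=I H J, marked=F J K
Mark G: refs=A, marked=F G J K
Mark I: refs=null C F, marked=F G I J K
Mark H: refs=null, marked=F G H I J K
Mark A: refs=A F, marked=A F G H I J K
Mark C: refs=D, marked=A C F G H I J K
Mark D: refs=null, marked=A C D F G H I J K
Unmarked (collected): B E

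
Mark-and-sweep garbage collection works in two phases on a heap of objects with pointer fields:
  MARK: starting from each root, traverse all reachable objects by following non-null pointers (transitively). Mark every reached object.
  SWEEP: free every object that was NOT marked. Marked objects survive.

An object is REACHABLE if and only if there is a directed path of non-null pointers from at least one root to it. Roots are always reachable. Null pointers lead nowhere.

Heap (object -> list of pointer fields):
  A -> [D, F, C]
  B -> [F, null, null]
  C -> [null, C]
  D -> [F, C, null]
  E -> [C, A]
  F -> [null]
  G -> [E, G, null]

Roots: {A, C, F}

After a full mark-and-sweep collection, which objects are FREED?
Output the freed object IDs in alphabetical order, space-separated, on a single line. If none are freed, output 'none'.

Roots: A C F
Mark A: refs=D F C, marked=A
Mark C: refs=null C, marked=A C
Mark F: refs=null, marked=A C F
Mark D: refs=F C null, marked=A C D F
Unmarked (collected): B E G

Answer: B E G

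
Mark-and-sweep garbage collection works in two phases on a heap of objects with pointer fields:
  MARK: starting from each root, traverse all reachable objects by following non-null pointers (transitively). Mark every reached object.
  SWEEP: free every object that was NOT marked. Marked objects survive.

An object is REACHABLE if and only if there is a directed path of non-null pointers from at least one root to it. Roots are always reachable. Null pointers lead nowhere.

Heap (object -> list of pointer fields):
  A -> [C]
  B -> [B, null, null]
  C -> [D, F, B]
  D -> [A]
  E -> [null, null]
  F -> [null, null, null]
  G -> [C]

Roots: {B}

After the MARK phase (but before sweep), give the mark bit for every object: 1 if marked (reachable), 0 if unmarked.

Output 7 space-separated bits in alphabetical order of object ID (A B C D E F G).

Answer: 0 1 0 0 0 0 0

Derivation:
Roots: B
Mark B: refs=B null null, marked=B
Unmarked (collected): A C D E F G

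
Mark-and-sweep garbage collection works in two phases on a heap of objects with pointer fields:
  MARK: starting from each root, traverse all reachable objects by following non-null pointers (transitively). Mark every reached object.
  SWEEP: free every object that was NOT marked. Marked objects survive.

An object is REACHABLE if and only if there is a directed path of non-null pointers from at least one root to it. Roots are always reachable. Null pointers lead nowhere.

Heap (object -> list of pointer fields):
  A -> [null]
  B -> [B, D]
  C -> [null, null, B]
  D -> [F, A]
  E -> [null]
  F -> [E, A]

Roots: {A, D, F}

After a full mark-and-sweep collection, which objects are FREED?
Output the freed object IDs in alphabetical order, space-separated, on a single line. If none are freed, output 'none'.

Roots: A D F
Mark A: refs=null, marked=A
Mark D: refs=F A, marked=A D
Mark F: refs=E A, marked=A D F
Mark E: refs=null, marked=A D E F
Unmarked (collected): B C

Answer: B C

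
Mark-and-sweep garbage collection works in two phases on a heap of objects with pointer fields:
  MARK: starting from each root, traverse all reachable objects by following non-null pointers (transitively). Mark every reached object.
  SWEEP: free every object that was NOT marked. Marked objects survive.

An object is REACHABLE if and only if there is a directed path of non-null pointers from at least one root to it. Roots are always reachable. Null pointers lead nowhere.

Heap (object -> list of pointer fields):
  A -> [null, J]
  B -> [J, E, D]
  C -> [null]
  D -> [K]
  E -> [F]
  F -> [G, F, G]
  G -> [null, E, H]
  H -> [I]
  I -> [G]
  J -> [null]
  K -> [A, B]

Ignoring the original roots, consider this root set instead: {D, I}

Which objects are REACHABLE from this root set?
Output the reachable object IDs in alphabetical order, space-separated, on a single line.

Roots: D I
Mark D: refs=K, marked=D
Mark I: refs=G, marked=D I
Mark K: refs=A B, marked=D I K
Mark G: refs=null E H, marked=D G I K
Mark A: refs=null J, marked=A D G I K
Mark B: refs=J E D, marked=A B D G I K
Mark E: refs=F, marked=A B D E G I K
Mark H: refs=I, marked=A B D E G H I K
Mark J: refs=null, marked=A B D E G H I J K
Mark F: refs=G F G, marked=A B D E F G H I J K
Unmarked (collected): C

Answer: A B D E F G H I J K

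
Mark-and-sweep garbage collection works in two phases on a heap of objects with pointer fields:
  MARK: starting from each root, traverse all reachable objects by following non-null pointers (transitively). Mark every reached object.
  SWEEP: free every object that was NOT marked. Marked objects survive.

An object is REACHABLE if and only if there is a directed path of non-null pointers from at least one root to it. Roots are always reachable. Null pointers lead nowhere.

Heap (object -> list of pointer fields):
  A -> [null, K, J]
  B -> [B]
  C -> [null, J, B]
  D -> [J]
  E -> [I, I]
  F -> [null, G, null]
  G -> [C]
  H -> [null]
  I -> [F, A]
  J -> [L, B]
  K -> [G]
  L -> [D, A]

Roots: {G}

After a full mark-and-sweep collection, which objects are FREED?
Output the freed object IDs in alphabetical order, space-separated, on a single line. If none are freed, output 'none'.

Roots: G
Mark G: refs=C, marked=G
Mark C: refs=null J B, marked=C G
Mark J: refs=L B, marked=C G J
Mark B: refs=B, marked=B C G J
Mark L: refs=D A, marked=B C G J L
Mark D: refs=J, marked=B C D G J L
Mark A: refs=null K J, marked=A B C D G J L
Mark K: refs=G, marked=A B C D G J K L
Unmarked (collected): E F H I

Answer: E F H I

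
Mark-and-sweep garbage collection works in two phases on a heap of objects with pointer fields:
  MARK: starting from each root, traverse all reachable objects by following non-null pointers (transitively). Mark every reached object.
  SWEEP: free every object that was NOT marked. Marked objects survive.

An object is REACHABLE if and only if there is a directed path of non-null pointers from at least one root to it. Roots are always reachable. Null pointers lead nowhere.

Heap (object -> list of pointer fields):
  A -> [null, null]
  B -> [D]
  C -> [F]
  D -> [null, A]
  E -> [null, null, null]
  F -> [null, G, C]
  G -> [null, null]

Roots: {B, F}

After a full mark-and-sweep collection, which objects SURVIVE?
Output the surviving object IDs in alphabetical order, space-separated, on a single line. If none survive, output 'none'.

Roots: B F
Mark B: refs=D, marked=B
Mark F: refs=null G C, marked=B F
Mark D: refs=null A, marked=B D F
Mark G: refs=null null, marked=B D F G
Mark C: refs=F, marked=B C D F G
Mark A: refs=null null, marked=A B C D F G
Unmarked (collected): E

Answer: A B C D F G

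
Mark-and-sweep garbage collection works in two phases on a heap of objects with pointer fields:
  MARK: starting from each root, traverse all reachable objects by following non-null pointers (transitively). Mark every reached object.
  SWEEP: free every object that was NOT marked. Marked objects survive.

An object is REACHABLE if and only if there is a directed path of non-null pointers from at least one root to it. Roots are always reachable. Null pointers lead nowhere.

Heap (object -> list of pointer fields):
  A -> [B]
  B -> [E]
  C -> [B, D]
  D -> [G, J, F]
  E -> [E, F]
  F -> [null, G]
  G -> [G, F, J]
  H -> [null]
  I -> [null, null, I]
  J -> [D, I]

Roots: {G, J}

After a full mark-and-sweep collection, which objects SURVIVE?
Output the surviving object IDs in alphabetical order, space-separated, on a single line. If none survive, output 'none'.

Answer: D F G I J

Derivation:
Roots: G J
Mark G: refs=G F J, marked=G
Mark J: refs=D I, marked=G J
Mark F: refs=null G, marked=F G J
Mark D: refs=G J F, marked=D F G J
Mark I: refs=null null I, marked=D F G I J
Unmarked (collected): A B C E H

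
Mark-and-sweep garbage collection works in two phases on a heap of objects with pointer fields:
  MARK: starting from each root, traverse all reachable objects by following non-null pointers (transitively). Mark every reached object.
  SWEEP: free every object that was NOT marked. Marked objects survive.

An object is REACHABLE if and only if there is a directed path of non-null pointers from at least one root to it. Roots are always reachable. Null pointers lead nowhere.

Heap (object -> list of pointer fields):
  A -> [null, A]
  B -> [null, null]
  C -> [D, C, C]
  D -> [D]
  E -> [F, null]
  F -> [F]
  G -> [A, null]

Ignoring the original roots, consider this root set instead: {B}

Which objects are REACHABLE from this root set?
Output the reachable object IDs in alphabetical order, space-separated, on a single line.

Answer: B

Derivation:
Roots: B
Mark B: refs=null null, marked=B
Unmarked (collected): A C D E F G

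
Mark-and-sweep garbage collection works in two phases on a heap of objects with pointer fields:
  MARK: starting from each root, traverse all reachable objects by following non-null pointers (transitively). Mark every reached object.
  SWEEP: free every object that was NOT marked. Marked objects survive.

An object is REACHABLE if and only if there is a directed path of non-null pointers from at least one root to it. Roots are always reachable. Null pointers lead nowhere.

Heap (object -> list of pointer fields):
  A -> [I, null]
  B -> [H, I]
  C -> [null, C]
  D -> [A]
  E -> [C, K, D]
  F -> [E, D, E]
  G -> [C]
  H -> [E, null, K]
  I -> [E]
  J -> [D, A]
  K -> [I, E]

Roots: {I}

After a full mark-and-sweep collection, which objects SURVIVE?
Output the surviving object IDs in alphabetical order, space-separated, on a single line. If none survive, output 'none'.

Roots: I
Mark I: refs=E, marked=I
Mark E: refs=C K D, marked=E I
Mark C: refs=null C, marked=C E I
Mark K: refs=I E, marked=C E I K
Mark D: refs=A, marked=C D E I K
Mark A: refs=I null, marked=A C D E I K
Unmarked (collected): B F G H J

Answer: A C D E I K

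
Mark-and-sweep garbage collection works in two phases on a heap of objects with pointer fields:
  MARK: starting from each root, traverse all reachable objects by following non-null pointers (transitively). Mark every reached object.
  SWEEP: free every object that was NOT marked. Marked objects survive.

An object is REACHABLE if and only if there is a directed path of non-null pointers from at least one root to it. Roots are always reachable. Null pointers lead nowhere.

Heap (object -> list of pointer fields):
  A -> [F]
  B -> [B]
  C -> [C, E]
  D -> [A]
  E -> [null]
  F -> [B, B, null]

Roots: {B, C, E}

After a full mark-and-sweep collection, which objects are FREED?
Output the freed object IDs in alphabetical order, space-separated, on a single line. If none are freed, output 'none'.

Answer: A D F

Derivation:
Roots: B C E
Mark B: refs=B, marked=B
Mark C: refs=C E, marked=B C
Mark E: refs=null, marked=B C E
Unmarked (collected): A D F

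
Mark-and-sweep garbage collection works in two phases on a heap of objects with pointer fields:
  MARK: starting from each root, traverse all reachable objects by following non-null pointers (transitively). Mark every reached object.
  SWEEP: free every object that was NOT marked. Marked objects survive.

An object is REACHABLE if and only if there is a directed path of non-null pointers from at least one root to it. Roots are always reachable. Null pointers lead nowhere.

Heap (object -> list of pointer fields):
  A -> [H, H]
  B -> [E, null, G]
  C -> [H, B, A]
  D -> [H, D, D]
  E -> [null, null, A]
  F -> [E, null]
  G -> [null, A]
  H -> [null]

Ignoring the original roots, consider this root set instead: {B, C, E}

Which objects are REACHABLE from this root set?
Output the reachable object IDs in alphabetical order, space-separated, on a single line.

Answer: A B C E G H

Derivation:
Roots: B C E
Mark B: refs=E null G, marked=B
Mark C: refs=H B A, marked=B C
Mark E: refs=null null A, marked=B C E
Mark G: refs=null A, marked=B C E G
Mark H: refs=null, marked=B C E G H
Mark A: refs=H H, marked=A B C E G H
Unmarked (collected): D F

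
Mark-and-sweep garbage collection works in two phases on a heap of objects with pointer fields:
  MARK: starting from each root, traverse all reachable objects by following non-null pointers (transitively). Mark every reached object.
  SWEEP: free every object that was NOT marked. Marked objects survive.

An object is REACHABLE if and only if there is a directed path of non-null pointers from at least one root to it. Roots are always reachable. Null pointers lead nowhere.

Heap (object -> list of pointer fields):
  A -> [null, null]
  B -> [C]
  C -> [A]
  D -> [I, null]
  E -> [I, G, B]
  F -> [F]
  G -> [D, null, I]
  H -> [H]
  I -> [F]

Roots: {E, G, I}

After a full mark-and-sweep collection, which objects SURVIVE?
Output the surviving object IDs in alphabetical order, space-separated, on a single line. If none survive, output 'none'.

Answer: A B C D E F G I

Derivation:
Roots: E G I
Mark E: refs=I G B, marked=E
Mark G: refs=D null I, marked=E G
Mark I: refs=F, marked=E G I
Mark B: refs=C, marked=B E G I
Mark D: refs=I null, marked=B D E G I
Mark F: refs=F, marked=B D E F G I
Mark C: refs=A, marked=B C D E F G I
Mark A: refs=null null, marked=A B C D E F G I
Unmarked (collected): H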